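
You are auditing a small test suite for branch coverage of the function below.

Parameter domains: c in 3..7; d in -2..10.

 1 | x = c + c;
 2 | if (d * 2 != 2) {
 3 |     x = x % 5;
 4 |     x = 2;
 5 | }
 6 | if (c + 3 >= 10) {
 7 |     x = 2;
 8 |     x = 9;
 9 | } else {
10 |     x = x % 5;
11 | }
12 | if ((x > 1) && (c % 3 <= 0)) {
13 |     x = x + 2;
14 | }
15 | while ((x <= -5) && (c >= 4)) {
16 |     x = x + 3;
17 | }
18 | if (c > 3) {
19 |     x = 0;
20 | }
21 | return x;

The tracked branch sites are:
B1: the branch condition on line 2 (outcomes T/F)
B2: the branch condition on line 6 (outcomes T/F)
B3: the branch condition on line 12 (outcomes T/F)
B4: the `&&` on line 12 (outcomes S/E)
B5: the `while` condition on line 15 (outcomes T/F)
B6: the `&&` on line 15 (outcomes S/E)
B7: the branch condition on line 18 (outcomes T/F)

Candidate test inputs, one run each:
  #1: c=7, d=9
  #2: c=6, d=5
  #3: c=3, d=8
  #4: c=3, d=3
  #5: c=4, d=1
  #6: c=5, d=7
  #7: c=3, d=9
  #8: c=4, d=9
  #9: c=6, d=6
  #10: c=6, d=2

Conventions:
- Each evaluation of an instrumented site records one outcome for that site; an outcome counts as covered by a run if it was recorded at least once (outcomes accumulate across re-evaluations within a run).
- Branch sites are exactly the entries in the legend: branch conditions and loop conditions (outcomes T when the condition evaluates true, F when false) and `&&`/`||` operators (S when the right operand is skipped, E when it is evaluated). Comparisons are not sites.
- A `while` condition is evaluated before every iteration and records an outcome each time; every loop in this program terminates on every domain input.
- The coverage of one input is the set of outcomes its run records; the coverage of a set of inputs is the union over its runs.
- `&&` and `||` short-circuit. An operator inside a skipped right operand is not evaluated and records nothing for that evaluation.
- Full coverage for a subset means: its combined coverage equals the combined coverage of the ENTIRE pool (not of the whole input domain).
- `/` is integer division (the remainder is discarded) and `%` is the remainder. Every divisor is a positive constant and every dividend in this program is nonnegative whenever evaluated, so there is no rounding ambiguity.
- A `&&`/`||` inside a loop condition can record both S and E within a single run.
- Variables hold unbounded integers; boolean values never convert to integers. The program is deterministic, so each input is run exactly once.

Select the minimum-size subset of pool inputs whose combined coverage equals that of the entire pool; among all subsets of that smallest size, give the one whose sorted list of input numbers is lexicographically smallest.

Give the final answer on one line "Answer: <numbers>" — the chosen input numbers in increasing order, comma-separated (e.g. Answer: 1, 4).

input #1, c=7, d=9: outcomes B1=T, B2=T, B3=F, B4=E, B5=F, B6=S, B7=T
input #2, c=6, d=5: outcomes B1=T, B2=F, B3=T, B4=E, B5=F, B6=S, B7=T
input #3, c=3, d=8: outcomes B1=T, B2=F, B3=T, B4=E, B5=F, B6=S, B7=F
input #4, c=3, d=3: outcomes B1=T, B2=F, B3=T, B4=E, B5=F, B6=S, B7=F
input #5, c=4, d=1: outcomes B1=F, B2=F, B3=F, B4=E, B5=F, B6=S, B7=T
input #6, c=5, d=7: outcomes B1=T, B2=F, B3=F, B4=E, B5=F, B6=S, B7=T
input #7, c=3, d=9: outcomes B1=T, B2=F, B3=T, B4=E, B5=F, B6=S, B7=F
input #8, c=4, d=9: outcomes B1=T, B2=F, B3=F, B4=E, B5=F, B6=S, B7=T
input #9, c=6, d=6: outcomes B1=T, B2=F, B3=T, B4=E, B5=F, B6=S, B7=T
input #10, c=6, d=2: outcomes B1=T, B2=F, B3=T, B4=E, B5=F, B6=S, B7=T
together the pool reaches 11 outcomes: B1=T, B1=F, B2=T, B2=F, B3=T, B3=F, B4=E, B5=F, B6=S, B7=T, B7=F
no size-1 subset reaches all 11 outcomes (best union: 7/11)
no size-2 subset reaches all 11 outcomes (best union: 10/11)
inputs {1, 3, 5} (size 3) cover everything; no size-3 subset with a lexicographically smaller index list covers all 11

Answer: 1, 3, 5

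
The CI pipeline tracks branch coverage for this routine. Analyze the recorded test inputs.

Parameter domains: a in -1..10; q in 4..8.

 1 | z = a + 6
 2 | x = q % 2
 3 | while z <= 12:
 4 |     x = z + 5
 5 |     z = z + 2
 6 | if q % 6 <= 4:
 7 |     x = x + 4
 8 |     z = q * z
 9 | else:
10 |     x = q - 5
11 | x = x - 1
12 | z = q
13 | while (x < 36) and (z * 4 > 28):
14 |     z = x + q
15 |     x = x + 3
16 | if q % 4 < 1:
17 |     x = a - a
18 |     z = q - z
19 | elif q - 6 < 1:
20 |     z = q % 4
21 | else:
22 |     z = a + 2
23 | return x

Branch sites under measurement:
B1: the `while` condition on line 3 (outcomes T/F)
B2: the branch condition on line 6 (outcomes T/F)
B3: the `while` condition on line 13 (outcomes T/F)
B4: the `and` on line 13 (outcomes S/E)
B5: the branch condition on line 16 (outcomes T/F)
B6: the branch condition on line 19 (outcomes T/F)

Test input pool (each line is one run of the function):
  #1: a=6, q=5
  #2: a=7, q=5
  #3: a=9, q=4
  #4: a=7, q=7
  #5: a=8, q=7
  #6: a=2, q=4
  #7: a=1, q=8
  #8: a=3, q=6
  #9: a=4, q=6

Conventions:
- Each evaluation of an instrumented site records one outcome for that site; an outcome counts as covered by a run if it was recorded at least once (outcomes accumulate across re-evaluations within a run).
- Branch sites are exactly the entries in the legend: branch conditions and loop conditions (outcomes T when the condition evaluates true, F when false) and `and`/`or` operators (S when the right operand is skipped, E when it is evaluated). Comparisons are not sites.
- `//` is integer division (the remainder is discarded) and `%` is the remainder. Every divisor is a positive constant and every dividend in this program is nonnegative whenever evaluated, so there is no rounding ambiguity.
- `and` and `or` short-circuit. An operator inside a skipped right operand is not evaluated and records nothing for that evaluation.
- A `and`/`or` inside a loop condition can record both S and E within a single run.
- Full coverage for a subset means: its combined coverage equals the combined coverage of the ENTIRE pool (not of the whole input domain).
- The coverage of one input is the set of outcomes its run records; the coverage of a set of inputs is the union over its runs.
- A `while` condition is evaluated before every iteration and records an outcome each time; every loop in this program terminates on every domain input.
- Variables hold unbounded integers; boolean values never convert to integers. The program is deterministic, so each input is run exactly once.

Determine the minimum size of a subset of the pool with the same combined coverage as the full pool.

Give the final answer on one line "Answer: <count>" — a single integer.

input #1, a=6, q=5: outcomes B1=T, B1=F, B2=F, B3=F, B4=E, B5=F, B6=T
input #2, a=7, q=5: outcomes B1=F, B2=F, B3=F, B4=E, B5=F, B6=T
input #3, a=9, q=4: outcomes B1=F, B2=T, B3=F, B4=E, B5=T
input #4, a=7, q=7: outcomes B1=F, B2=T, B3=F, B4=E, B5=F, B6=F
input #5, a=8, q=7: outcomes B1=F, B2=T, B3=F, B4=E, B5=F, B6=F
input #6, a=2, q=4: outcomes B1=T, B1=F, B2=T, B3=F, B4=E, B5=T
input #7, a=1, q=8: outcomes B1=T, B1=F, B2=T, B3=T, B3=F, B4=S, B4=E, B5=T
input #8, a=3, q=6: outcomes B1=T, B1=F, B2=T, B3=F, B4=E, B5=F, B6=T
input #9, a=4, q=6: outcomes B1=T, B1=F, B2=T, B3=F, B4=E, B5=F, B6=T
union over all inputs: B1=T, B1=F, B2=T, B2=F, B3=T, B3=F, B4=S, B4=E, B5=T, B5=F, B6=T, B6=F (12 outcomes)
no size-1 subset reaches all 12 outcomes (best union: 8/12)
no size-2 subset reaches all 12 outcomes (best union: 11/12)
inputs {1, 4, 7} (size 3) cover everything; no size-3 subset with a lexicographically smaller index list covers all 12

Answer: 3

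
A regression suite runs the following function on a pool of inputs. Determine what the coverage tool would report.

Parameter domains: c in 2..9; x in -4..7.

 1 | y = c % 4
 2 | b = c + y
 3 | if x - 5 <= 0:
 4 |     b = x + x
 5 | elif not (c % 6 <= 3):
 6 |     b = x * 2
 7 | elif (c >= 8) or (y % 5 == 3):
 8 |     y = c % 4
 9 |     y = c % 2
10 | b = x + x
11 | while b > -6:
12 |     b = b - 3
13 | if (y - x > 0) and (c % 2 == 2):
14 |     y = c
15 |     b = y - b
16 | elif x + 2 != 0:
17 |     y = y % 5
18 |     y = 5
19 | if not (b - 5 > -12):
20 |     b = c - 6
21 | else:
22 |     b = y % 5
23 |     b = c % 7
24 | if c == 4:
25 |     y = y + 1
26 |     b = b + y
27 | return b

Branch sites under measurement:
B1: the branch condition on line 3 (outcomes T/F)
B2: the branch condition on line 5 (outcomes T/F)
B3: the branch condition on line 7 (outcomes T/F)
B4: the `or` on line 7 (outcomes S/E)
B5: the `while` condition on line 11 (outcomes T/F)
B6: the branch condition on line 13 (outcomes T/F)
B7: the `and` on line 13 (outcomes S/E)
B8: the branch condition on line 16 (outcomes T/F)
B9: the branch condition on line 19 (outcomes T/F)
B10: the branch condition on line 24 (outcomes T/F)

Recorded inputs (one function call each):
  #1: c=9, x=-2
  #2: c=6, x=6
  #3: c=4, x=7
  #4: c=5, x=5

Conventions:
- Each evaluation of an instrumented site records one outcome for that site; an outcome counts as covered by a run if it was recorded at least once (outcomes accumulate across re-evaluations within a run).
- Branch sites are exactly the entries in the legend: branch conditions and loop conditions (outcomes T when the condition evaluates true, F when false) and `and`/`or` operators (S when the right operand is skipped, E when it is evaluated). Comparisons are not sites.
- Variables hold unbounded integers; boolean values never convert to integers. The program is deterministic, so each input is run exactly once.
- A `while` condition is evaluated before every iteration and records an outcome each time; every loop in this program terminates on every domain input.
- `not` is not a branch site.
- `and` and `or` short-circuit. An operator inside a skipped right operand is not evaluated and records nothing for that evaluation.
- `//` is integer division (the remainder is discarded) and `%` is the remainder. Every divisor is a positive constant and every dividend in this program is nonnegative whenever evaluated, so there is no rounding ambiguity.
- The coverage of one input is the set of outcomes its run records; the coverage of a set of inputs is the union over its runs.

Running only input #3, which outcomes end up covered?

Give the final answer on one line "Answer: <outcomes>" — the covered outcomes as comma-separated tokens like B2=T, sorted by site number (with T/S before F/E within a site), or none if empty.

Simulating input #3 (c=4, x=7) step by step:
  B1->F, B2->T, B5->T, B5->T, B5->T, B5->T, B5->T, B5->T, B5->T, B5->F
  B7->S, B6->F, B8->T, B9->T, B10->T
as a set, this run covers: B1=F, B2=T, B5=T, B5=F, B6=F, B7=S, B8=T, B9=T, B10=T

Answer: B1=F, B2=T, B5=T, B5=F, B6=F, B7=S, B8=T, B9=T, B10=T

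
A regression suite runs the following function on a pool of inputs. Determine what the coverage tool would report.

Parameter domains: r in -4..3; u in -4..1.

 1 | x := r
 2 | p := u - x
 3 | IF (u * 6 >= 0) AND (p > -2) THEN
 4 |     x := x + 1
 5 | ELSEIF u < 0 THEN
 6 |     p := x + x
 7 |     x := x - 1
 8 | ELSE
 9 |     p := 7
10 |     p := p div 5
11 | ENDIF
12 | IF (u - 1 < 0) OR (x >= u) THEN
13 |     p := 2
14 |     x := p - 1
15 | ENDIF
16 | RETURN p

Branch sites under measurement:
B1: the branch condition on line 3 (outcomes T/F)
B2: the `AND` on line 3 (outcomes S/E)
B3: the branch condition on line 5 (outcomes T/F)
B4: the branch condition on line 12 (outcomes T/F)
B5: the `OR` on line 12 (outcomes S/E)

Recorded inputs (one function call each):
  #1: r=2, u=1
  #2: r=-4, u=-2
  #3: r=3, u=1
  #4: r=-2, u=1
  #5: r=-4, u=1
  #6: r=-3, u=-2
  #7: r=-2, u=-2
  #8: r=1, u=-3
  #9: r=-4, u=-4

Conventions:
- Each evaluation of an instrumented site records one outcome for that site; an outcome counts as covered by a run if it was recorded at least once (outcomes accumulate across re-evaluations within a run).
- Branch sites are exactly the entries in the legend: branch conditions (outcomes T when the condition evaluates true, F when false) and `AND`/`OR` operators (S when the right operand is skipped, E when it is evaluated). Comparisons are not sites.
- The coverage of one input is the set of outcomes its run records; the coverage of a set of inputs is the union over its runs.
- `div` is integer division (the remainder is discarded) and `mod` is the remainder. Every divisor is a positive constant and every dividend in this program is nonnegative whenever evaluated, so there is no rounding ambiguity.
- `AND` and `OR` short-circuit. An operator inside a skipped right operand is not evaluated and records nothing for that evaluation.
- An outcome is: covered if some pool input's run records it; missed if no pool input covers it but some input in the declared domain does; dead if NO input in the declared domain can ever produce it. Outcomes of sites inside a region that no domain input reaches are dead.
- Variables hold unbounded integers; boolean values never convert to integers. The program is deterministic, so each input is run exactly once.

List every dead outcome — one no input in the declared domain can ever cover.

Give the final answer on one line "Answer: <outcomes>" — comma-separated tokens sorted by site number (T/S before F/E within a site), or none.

exhaustive pass over the 48-input domain:
  reachable outcomes have witnesses, e.g. B1=T (e.g. r=-4, u=0), B1=F (e.g. r=-4, u=-4), B2=S (e.g. r=-4, u=-4), B2=E (e.g. r=-4, u=0)

Answer: none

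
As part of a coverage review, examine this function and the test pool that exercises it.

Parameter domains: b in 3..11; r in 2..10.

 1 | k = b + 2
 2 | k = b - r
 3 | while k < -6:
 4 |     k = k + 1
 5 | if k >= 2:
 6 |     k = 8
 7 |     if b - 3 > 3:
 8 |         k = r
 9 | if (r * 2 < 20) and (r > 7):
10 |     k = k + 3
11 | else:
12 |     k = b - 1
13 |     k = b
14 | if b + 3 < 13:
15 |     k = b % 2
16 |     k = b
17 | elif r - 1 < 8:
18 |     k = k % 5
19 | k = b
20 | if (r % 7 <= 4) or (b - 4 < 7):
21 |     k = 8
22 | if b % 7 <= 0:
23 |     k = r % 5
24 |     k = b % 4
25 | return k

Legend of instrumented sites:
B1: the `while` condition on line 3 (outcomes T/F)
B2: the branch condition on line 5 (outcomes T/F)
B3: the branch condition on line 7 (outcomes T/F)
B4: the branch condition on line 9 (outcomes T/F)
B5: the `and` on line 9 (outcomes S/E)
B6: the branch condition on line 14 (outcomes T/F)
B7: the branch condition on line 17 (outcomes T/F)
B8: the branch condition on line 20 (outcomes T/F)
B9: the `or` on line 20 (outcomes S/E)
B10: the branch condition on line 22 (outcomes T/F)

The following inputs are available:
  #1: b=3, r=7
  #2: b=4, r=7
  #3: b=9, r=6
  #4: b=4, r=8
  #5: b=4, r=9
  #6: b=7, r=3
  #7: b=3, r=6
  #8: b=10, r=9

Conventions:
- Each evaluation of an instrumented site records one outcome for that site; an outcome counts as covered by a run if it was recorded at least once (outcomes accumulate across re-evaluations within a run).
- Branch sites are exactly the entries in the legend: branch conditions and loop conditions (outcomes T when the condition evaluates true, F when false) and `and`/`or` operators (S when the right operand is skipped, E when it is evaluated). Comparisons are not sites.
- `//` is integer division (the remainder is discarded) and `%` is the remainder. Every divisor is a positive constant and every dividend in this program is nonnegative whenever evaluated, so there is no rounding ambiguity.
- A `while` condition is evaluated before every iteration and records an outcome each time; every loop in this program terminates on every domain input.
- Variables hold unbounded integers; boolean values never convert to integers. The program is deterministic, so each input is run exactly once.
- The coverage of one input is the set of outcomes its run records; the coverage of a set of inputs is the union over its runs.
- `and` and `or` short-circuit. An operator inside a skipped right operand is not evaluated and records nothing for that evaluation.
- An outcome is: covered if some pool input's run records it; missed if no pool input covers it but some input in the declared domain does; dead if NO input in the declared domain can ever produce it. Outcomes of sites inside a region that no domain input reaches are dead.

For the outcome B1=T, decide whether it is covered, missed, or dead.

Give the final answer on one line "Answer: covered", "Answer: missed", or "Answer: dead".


no pool input records B1=T
but domain input (b=3, r=10) does record it -> reachable, so missed
Answer: missed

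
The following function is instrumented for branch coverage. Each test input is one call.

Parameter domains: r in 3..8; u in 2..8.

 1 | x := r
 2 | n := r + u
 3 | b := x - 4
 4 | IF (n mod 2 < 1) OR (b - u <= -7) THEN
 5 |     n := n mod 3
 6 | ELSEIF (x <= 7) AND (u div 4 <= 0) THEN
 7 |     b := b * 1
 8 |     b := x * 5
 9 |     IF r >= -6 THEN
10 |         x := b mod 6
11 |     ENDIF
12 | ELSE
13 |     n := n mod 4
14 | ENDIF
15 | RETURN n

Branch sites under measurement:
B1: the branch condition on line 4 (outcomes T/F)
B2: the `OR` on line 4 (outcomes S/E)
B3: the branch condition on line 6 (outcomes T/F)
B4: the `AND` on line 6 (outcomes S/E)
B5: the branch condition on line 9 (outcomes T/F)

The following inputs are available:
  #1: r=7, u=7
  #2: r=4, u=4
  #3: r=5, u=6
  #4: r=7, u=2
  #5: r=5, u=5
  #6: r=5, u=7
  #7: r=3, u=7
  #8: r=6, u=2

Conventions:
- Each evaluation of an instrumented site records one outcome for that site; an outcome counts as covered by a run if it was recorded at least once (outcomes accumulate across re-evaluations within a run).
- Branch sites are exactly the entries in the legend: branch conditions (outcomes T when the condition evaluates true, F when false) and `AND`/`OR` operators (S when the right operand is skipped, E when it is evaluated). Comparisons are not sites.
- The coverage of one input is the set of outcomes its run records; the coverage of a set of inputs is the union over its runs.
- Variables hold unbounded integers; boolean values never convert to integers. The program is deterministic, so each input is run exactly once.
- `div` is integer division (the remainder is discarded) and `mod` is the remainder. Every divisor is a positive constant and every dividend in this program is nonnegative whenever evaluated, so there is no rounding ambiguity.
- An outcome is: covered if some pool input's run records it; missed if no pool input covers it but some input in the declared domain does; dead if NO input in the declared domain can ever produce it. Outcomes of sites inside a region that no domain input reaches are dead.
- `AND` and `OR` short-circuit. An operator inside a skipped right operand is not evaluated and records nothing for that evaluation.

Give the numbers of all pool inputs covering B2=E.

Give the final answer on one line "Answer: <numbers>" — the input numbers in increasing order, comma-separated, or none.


input #1 (r=7, u=7): never hits B2=E
input #2 (r=4, u=4): never hits B2=E
input #3 (r=5, u=6): hits B2=E
input #4 (r=7, u=2): hits B2=E
input #5 (r=5, u=5): never hits B2=E
input #6 (r=5, u=7): never hits B2=E
input #7 (r=3, u=7): never hits B2=E
input #8 (r=6, u=2): never hits B2=E
Answer: 3, 4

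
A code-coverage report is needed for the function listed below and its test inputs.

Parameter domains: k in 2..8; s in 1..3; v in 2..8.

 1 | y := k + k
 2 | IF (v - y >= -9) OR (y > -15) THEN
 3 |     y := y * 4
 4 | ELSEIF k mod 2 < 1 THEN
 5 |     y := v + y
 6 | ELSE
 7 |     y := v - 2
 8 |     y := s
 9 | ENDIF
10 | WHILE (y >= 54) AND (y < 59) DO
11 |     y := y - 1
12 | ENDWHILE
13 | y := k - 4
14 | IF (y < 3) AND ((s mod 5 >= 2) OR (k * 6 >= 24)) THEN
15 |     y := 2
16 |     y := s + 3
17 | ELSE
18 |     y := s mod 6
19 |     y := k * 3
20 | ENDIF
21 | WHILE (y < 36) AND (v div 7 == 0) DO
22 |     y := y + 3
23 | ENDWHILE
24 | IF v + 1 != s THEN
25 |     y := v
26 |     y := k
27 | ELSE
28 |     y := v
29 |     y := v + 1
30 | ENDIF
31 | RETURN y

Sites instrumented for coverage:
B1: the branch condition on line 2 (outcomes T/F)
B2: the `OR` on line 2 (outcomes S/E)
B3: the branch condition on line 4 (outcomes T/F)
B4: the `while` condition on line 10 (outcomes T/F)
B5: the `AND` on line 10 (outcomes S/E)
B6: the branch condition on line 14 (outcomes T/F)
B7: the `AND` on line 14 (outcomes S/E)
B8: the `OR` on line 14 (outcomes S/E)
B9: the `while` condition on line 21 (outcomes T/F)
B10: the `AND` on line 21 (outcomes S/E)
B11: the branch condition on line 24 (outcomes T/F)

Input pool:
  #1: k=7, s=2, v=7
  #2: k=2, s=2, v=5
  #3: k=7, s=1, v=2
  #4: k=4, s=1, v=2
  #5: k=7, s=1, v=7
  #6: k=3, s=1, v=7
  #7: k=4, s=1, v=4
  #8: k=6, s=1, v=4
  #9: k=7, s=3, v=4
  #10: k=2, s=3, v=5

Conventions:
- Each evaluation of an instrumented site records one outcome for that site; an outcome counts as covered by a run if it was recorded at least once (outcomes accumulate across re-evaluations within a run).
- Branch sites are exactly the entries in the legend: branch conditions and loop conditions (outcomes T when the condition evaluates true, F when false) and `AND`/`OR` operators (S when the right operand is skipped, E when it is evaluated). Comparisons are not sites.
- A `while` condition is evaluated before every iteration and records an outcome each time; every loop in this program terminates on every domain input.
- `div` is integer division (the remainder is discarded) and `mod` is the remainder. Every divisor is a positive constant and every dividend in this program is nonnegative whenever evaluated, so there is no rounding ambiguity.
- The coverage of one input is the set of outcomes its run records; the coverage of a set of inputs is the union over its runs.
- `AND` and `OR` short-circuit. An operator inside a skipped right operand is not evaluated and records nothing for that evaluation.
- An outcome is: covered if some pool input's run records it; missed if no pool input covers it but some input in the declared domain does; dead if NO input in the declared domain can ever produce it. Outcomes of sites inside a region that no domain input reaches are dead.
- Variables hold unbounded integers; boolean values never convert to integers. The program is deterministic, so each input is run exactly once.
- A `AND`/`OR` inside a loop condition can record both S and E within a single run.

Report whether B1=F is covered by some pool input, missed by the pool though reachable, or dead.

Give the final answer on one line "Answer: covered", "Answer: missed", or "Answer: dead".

no pool input records B1=F
checking all 147 inputs in the declared domain: B1=F is never recorded -> dead

Answer: dead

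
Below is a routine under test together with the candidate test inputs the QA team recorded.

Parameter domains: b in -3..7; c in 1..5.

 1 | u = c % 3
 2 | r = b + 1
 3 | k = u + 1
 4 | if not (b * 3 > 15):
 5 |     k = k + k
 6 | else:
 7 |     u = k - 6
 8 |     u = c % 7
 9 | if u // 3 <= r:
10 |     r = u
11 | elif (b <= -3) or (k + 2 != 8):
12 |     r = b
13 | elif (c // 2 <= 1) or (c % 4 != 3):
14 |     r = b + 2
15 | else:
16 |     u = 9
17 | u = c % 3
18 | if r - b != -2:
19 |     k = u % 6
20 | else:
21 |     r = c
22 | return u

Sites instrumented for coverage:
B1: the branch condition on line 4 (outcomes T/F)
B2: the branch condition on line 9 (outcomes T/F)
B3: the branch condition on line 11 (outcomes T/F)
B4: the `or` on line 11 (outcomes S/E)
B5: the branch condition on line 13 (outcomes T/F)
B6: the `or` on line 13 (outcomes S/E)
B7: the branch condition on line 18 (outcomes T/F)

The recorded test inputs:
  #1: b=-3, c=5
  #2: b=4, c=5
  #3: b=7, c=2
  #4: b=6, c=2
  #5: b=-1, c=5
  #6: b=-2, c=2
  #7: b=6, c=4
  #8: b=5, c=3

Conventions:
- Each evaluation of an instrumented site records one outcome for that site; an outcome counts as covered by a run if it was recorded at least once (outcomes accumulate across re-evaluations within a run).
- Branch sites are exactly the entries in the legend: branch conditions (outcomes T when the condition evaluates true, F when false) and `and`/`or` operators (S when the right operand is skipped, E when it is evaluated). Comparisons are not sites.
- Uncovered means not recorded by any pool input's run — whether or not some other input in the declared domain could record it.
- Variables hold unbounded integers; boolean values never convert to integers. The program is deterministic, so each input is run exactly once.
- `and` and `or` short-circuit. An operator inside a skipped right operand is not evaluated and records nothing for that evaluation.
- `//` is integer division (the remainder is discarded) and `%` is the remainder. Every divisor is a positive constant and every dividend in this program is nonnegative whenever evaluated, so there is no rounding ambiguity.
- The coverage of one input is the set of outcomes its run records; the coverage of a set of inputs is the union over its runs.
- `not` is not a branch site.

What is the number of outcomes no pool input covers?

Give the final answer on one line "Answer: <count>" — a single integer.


run #1 (b=-3, c=5) runs B1->T, B2->F, B4->S, B3->T, B7->T; records B1=T, B2=F, B3=T, B4=S, B7=T
run #2 (b=4, c=5) runs B1->T, B2->T, B7->F; records B1=T, B2=T, B7=F
run #3 (b=7, c=2) runs B1->F, B2->T, B7->T; records B1=F, B2=T, B7=T
run #4 (b=6, c=2) runs B1->F, B2->T, B7->T; records B1=F, B2=T, B7=T
run #5 (b=-1, c=5) runs B1->T, B2->T, B7->T; records B1=T, B2=T, B7=T
run #6 (b=-2, c=2) runs B1->T, B2->F, B4->E, B3->F, B6->S, B5->T, B7->T; records B1=T, B2=F, B3=F, B4=E, B5=T, B6=S, B7=T
run #7 (b=6, c=4) runs B1->F, B2->T, B7->F; records B1=F, B2=T, B7=F
run #8 (b=5, c=3) runs B1->T, B2->T, B7->T; records B1=T, B2=T, B7=T
union over the pool: B1=T, B1=F, B2=T, B2=F, B3=T, B3=F, B4=S, B4=E, B5=T, B6=S, B7=T, B7=F
uncovered (2 of 14): B5=F, B6=E
Answer: 2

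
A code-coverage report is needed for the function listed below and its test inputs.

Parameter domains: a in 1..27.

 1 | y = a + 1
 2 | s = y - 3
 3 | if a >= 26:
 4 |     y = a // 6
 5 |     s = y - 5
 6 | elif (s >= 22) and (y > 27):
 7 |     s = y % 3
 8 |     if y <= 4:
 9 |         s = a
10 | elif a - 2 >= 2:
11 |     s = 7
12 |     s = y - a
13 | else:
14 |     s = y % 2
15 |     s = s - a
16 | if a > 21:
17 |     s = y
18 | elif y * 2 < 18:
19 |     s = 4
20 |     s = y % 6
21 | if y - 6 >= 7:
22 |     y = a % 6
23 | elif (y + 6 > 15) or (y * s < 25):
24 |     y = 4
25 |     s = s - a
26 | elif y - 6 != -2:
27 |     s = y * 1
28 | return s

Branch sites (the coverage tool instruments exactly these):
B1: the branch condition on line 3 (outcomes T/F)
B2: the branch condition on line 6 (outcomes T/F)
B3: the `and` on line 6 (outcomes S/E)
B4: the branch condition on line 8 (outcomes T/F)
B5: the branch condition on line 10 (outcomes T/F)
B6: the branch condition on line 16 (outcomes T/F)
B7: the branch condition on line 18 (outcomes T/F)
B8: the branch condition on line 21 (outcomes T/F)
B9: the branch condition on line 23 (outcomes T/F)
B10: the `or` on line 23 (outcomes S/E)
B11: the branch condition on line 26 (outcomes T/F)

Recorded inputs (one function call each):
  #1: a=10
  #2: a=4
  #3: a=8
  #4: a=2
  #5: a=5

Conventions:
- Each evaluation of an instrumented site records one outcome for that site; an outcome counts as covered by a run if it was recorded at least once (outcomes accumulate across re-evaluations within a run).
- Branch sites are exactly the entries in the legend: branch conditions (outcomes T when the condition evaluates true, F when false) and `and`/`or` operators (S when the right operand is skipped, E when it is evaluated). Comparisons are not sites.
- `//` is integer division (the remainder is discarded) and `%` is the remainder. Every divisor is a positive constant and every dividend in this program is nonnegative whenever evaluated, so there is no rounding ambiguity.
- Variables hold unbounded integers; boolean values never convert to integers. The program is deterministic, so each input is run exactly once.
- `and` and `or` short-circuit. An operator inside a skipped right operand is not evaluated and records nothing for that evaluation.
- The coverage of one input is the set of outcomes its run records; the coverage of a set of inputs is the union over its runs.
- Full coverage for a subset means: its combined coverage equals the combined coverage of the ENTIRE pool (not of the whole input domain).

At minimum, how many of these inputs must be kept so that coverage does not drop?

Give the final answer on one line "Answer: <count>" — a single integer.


input #1 (a=10): events B1->F, B3->S, B2->F, B5->T, B6->F, B7->F, B8->F, B10->S, B9->T; covers B1=F, B2=F, B3=S, B5=T, B6=F, B7=F, B8=F, B9=T, B10=S
input #2 (a=4): events B1->F, B3->S, B2->F, B5->T, B6->F, B7->T, B8->F, B10->E, B9->F, B11->T; covers B1=F, B2=F, B3=S, B5=T, B6=F, B7=T, B8=F, B9=F, B10=E, B11=T
input #3 (a=8): events B1->F, B3->S, B2->F, B5->T, B6->F, B7->F, B8->F, B10->E, B9->T; covers B1=F, B2=F, B3=S, B5=T, B6=F, B7=F, B8=F, B9=T, B10=E
input #4 (a=2): events B1->F, B3->S, B2->F, B5->F, B6->F, B7->T, B8->F, B10->E, B9->T; covers B1=F, B2=F, B3=S, B5=F, B6=F, B7=T, B8=F, B9=T, B10=E
input #5 (a=5): events B1->F, B3->S, B2->F, B5->T, B6->F, B7->T, B8->F, B10->E, B9->T; covers B1=F, B2=F, B3=S, B5=T, B6=F, B7=T, B8=F, B9=T, B10=E
the full pool covers 14 outcomes: B1=F, B2=F, B3=S, B5=T, B5=F, B6=F, B7=T, B7=F, B8=F, B9=T, B9=F, B10=S, B10=E, B11=T
no size-1 subset reaches all 14 outcomes (best union: 10/14)
no size-2 subset reaches all 14 outcomes (best union: 13/14)
size 3: inputs {1, 2, 4} cover all 14 outcomes, and no lexicographically smaller subset of this size does
Answer: 3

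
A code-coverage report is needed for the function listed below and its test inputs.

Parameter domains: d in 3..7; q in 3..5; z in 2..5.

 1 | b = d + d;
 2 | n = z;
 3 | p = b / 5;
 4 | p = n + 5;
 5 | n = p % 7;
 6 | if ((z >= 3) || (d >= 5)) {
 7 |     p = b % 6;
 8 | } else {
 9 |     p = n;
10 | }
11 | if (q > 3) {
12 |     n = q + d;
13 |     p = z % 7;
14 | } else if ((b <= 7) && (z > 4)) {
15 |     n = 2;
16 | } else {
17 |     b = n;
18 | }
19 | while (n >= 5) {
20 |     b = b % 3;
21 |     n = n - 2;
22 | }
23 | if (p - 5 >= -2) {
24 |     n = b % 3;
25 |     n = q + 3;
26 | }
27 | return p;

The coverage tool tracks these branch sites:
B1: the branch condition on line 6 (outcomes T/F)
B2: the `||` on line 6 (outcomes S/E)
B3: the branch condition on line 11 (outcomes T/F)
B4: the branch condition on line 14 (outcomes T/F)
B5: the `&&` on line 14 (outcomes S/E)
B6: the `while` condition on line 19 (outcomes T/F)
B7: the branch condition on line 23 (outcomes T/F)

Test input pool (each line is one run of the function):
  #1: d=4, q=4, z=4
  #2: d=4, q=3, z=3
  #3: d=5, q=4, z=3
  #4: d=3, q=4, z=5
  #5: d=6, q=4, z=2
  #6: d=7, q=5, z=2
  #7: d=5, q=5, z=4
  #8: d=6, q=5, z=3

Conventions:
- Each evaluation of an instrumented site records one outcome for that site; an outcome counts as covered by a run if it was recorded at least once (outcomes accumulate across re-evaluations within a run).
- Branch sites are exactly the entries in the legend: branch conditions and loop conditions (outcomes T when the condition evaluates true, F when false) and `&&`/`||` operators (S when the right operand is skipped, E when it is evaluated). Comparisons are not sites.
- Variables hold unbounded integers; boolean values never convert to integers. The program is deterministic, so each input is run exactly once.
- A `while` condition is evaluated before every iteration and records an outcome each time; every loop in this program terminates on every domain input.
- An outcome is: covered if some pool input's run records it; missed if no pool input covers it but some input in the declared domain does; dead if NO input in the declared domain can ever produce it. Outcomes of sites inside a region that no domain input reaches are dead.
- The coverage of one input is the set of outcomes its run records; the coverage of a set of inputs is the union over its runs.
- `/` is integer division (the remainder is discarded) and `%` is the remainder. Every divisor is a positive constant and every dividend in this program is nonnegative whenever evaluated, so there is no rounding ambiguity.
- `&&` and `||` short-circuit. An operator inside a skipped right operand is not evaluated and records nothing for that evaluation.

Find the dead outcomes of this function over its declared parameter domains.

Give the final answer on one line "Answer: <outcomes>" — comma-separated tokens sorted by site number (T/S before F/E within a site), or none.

sweeping the full domain (60 inputs) for each outcome:
  reachable outcomes have witnesses, e.g. B1=T (e.g. d=3, q=3, z=3), B1=F (e.g. d=3, q=3, z=2), B2=S (e.g. d=3, q=3, z=3), B2=E (e.g. d=3, q=3, z=2)

Answer: none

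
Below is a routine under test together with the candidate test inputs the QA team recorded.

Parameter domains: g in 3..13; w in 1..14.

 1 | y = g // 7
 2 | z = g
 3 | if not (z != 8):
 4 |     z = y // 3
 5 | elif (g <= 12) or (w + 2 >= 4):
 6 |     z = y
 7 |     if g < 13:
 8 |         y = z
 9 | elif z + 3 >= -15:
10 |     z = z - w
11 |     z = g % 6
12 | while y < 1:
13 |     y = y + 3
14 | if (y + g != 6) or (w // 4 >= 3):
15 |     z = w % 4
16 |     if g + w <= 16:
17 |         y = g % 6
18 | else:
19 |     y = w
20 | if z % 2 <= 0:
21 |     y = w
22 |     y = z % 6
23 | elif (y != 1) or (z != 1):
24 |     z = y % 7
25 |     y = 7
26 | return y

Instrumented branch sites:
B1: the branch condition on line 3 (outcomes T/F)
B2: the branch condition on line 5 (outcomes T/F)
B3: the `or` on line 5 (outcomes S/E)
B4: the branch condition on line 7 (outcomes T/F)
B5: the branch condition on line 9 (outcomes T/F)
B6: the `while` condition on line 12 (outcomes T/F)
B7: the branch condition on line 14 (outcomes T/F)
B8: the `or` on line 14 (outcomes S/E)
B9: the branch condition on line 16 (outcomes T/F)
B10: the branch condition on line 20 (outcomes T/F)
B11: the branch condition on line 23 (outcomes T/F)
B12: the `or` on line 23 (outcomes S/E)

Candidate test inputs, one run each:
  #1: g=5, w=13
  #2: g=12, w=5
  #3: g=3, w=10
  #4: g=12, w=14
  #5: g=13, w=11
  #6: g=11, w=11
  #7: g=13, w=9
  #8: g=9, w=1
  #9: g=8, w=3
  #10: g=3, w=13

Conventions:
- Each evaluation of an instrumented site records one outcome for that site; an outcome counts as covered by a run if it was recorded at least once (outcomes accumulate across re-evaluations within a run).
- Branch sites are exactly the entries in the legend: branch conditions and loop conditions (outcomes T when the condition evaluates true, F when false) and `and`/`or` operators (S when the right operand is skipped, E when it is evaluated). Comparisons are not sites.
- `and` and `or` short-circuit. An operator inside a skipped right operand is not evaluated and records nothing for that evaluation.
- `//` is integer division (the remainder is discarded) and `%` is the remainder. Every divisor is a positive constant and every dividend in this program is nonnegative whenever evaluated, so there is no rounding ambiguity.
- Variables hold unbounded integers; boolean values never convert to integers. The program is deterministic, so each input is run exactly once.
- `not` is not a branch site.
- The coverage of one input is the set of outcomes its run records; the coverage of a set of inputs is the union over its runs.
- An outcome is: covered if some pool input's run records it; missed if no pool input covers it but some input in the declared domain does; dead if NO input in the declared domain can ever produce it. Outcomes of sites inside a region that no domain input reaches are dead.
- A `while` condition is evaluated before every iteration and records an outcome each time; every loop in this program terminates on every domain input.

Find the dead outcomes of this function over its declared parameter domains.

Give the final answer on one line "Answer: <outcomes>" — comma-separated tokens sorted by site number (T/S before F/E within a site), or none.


sweeping the full domain (154 inputs) for each outcome:
  B5=F: unreachable across the whole domain -> dead
  reachable outcomes have witnesses, e.g. B1=T (e.g. g=8, w=1), B1=F (e.g. g=3, w=1), B2=T (e.g. g=3, w=1), B2=F (e.g. g=13, w=1)
Answer: B5=F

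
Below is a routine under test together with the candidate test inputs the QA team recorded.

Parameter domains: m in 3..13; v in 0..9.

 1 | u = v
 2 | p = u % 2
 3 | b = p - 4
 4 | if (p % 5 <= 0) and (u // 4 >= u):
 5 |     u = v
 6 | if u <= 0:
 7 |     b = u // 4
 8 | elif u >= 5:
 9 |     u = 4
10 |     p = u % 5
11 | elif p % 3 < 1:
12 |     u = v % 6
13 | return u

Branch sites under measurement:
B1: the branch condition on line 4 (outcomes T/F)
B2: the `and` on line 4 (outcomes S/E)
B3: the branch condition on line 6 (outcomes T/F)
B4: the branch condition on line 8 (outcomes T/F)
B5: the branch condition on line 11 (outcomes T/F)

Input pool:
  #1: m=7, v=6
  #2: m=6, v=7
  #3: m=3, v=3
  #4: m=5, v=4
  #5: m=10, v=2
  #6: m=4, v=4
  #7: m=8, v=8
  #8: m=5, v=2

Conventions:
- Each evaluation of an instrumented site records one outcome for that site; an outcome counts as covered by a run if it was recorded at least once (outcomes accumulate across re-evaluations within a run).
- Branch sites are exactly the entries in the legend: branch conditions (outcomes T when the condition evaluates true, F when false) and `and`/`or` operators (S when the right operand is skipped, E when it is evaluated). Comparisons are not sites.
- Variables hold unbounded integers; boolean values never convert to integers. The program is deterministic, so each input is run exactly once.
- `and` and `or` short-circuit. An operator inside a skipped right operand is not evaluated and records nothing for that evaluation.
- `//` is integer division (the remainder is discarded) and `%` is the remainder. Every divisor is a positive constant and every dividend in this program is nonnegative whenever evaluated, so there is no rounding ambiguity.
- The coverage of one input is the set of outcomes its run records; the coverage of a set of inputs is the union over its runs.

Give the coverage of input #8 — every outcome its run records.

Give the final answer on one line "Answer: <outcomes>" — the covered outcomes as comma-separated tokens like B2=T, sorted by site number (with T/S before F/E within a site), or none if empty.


Event log for input #8 (m=5, v=2):
  B2->E, B1->F, B3->F, B4->F, B5->T
collecting distinct outcomes: B1=F, B2=E, B3=F, B4=F, B5=T
Answer: B1=F, B2=E, B3=F, B4=F, B5=T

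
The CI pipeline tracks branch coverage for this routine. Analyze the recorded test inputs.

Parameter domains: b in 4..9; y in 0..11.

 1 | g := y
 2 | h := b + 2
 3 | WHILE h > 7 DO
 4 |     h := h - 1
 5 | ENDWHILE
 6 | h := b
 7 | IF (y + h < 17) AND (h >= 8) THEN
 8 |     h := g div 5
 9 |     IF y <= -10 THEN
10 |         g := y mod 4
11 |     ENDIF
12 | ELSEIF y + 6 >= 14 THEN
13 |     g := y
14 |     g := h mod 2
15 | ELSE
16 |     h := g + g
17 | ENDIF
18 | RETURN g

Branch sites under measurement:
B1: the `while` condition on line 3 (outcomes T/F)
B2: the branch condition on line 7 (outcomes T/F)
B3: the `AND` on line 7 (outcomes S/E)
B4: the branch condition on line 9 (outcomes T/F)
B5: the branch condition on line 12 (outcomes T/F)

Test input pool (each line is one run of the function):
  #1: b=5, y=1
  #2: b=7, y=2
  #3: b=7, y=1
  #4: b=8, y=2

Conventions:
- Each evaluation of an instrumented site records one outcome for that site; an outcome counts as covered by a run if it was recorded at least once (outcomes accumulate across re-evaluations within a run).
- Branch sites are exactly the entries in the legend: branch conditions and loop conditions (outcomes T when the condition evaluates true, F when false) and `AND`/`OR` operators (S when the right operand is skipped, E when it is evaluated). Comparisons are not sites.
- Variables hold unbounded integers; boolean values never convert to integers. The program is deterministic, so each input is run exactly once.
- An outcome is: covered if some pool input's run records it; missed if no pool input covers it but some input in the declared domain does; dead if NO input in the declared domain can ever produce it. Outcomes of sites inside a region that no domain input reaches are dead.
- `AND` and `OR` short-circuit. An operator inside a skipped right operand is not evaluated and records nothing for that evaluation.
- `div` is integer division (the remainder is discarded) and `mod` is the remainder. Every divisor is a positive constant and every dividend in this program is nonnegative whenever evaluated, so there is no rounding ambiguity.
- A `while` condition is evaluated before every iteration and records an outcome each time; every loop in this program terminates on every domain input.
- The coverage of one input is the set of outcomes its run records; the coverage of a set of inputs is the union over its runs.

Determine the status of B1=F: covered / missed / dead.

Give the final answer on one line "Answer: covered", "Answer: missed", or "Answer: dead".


B1=F is recorded by pool input(s) 1, 2, 3, 4 -> covered
Answer: covered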